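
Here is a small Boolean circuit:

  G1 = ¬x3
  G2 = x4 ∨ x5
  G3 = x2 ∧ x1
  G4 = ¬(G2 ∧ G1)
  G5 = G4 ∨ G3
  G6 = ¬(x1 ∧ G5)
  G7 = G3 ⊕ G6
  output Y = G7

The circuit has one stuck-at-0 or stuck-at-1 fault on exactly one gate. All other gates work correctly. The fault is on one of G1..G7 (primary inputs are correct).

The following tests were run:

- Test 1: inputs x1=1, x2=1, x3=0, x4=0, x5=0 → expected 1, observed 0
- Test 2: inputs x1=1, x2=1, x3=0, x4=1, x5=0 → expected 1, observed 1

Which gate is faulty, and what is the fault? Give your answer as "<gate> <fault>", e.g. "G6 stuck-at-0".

G3 stuck-at-0

Fault-free values for test 1 (x1=1, x2=1, x3=0, x4=0, x5=0): G1=1, G2=0, G3=1, G4=1, G5=1, G6=0, G7=1, giving Y=1. Observed 0.
Test 1: faults giving observed 0 are {G3 stuck-at-0, G5 stuck-at-0, G6 stuck-at-1, G7 stuck-at-0}.
Test 2 (x1=1, x2=1, x3=0, x4=1, x5=0): fault-free G1=1, G2=1, G3=1, G4=0, G5=1, G6=0, G7=1 → 1; observed 1. Eliminates G5 stuck-at-0, G6 stuck-at-1, G7 stuck-at-0.
Only G3 stuck-at-0 is consistent with every test.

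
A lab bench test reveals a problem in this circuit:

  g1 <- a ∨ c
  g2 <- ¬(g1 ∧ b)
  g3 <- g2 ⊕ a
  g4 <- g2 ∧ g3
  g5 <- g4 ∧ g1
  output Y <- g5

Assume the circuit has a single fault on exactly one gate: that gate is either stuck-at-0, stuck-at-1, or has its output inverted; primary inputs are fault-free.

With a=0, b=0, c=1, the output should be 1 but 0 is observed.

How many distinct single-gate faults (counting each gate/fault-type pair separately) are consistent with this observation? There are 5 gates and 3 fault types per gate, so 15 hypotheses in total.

10

Fault-free: g1=1, g2=1, g3=1, g4=1, g5=1 → 1. Observed 0.
  g1: stuck-at-0, inverted output ✓; others ✗
  g2: stuck-at-0, inverted output ✓; others ✗
  g3: stuck-at-0, inverted output ✓; others ✗
  g4: stuck-at-0, inverted output ✓; others ✗
  g5: stuck-at-0, inverted output ✓; others ✗
Consistent faults: {g1 stuck-at-0, g1 inverted output, g2 stuck-at-0, g2 inverted output, g3 stuck-at-0, g3 inverted output, g4 stuck-at-0, g4 inverted output, g5 stuck-at-0, g5 inverted output} — 10 in all.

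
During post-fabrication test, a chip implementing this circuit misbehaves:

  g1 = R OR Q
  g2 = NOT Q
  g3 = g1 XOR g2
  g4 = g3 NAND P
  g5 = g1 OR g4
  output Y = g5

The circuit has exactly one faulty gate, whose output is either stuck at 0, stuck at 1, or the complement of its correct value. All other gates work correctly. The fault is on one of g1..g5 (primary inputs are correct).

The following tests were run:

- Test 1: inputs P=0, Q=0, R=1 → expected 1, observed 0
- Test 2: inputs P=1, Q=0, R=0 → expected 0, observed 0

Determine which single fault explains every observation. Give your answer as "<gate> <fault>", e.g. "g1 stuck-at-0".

g5 stuck-at-0

Fault-free values for test 1 (P=0, Q=0, R=1): g1=1, g2=1, g3=0, g4=1, g5=1, giving Y=1. Observed 0.
Test 1: faults giving observed 0 are {g5 stuck-at-0, g5 inverted output}.
Test 2 (P=1, Q=0, R=0): fault-free g1=0, g2=1, g3=1, g4=0, g5=0 → 0; observed 0. Eliminates g5 inverted output.
Only g5 stuck-at-0 is consistent with every test.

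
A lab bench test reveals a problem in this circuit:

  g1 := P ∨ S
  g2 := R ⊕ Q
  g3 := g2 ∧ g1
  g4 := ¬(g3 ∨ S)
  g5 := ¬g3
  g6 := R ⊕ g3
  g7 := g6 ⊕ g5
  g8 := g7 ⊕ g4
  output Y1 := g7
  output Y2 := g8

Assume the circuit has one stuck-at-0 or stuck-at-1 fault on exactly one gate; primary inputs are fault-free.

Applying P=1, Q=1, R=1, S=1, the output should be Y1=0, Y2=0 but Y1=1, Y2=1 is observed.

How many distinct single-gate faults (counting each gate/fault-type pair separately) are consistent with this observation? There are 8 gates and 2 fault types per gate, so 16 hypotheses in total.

3

Fault-free: g1=1, g2=0, g3=0, g4=0, g5=1, g6=1, g7=0, g8=0 → Y1=0, Y2=0. Observed Y1=1, Y2=1.
  g1: none of the 2 fault types match ✗
  g2: none of the 2 fault types match ✗
  g3: none of the 2 fault types match ✗
  g4: none of the 2 fault types match ✗
  g5: stuck-at-0 ✓; others ✗
  g6: stuck-at-0 ✓; others ✗
  g7: stuck-at-1 ✓; others ✗
  g8: none of the 2 fault types match ✗
Consistent faults: {g5 stuck-at-0, g6 stuck-at-0, g7 stuck-at-1} — 3 in all.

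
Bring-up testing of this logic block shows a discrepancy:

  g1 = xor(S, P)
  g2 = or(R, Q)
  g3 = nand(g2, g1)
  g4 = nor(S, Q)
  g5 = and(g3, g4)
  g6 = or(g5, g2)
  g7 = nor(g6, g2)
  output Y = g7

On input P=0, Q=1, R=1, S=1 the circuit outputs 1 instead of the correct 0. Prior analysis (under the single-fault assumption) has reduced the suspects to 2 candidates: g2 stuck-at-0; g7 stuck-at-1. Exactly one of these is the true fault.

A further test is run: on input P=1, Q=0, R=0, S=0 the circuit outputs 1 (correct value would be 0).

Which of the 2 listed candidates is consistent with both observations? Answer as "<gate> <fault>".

Evaluate each candidate on input P=1, Q=0, R=0, S=0:
  g2 stuck-at-0: g1=1, g2=0 [stuck-at-0], g3=1, g4=1, g5=1, g6=1, g7=0 → 0 — eliminated
  g7 stuck-at-1: g1=1, g2=0, g3=1, g4=1, g5=1, g6=1, g7=1 [stuck-at-1] → 1 — matches
Only g7 stuck-at-1 reproduces the observed 1.

g7 stuck-at-1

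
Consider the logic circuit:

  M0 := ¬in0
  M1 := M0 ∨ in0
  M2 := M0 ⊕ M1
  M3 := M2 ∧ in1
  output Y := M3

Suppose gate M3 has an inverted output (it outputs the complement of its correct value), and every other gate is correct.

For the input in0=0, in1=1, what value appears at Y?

Propagate with M3 forced: M0=1, M1=1, M2=0, M3=1 [inverted output].
So Y = 1. (Without the fault it would be 0.)

1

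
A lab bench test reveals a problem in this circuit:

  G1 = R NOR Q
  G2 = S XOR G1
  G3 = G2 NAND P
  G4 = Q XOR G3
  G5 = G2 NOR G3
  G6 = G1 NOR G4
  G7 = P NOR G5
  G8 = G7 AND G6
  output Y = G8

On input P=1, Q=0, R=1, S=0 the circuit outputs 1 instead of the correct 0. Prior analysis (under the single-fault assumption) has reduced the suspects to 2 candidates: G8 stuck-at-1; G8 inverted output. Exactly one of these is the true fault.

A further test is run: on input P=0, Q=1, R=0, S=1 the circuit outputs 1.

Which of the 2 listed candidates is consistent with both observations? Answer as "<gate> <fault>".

G8 stuck-at-1

Evaluate each candidate on input P=0, Q=1, R=0, S=1:
  G8 stuck-at-1: G1=0, G2=1, G3=1, G4=0, G5=0, G6=1, G7=1, G8=1 [stuck-at-1] → 1 — matches
  G8 inverted output: G1=0, G2=1, G3=1, G4=0, G5=0, G6=1, G7=1, G8=0 [inverted output] → 0 — eliminated
Only G8 stuck-at-1 reproduces the observed 1.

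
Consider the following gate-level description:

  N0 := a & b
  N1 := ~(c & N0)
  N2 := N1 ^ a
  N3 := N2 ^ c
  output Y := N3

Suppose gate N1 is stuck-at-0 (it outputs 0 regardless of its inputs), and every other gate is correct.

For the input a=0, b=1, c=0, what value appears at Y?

Propagate with N1 forced: N0=0, N1=0 [stuck-at-0], N2=0, N3=0.
So Y = 0. (Without the fault it would be 1.)

0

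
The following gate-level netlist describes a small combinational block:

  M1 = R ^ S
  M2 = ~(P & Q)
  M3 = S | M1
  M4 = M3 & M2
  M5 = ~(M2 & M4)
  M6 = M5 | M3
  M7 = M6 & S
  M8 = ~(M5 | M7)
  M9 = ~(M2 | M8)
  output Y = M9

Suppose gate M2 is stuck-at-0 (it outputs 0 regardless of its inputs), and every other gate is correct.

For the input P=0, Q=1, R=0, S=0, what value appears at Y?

Propagate with M2 forced: M1=0, M2=0 [stuck-at-0], M3=0, M4=0, M5=1, M6=1, M7=0, M8=0, M9=1.
So Y = 1. (Without the fault it would be 0.)

1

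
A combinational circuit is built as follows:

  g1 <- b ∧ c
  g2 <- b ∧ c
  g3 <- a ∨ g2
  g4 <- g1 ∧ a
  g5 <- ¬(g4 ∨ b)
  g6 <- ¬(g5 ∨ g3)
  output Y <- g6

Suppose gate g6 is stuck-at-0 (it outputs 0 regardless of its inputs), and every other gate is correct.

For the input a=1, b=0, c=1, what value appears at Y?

Propagate with g6 forced: g1=0, g2=0, g3=1, g4=0, g5=1, g6=0 [stuck-at-0].
So Y = 0. (Same as the fault-free value — the fault is masked on this input.)

0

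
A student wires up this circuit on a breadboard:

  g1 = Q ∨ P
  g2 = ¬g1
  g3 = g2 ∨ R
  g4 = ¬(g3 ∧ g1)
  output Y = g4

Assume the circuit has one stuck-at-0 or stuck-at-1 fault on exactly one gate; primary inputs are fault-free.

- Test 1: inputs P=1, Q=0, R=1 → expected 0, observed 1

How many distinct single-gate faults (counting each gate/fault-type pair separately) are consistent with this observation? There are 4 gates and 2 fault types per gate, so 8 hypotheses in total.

Fault-free: g1=1, g2=0, g3=1, g4=0 → 0. Observed 1.
  g1 stuck-at-0: output 1 ✓
  g1 stuck-at-1: output 0 ✗
  g2 stuck-at-0: output 0 ✗
  g2 stuck-at-1: output 0 ✗
  g3 stuck-at-0: output 1 ✓
  g3 stuck-at-1: output 0 ✗
  g4 stuck-at-0: output 0 ✗
  g4 stuck-at-1: output 1 ✓
Consistent faults: {g1 stuck-at-0, g3 stuck-at-0, g4 stuck-at-1} — 3 in all.

3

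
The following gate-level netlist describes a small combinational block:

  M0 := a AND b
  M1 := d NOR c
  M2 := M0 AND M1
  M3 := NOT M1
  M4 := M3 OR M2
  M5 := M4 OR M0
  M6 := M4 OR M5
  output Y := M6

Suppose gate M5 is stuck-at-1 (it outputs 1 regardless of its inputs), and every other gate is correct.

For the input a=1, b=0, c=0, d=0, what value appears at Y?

Propagate with M5 forced: M0=0, M1=1, M2=0, M3=0, M4=0, M5=1 [stuck-at-1], M6=1.
So Y = 1. (Without the fault it would be 0.)

1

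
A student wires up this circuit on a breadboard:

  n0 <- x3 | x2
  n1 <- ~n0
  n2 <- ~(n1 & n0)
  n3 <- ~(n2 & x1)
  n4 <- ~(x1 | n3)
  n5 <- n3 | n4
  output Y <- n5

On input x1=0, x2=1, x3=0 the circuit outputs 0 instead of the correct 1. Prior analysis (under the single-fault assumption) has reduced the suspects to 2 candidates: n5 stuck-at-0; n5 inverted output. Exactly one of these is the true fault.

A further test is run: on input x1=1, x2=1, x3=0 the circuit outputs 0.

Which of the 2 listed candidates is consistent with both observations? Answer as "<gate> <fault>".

Evaluate each candidate on input x1=1, x2=1, x3=0:
  n5 stuck-at-0: n0=1, n1=0, n2=1, n3=0, n4=0, n5=0 [stuck-at-0] → 0 — matches
  n5 inverted output: n0=1, n1=0, n2=1, n3=0, n4=0, n5=1 [inverted output] → 1 — eliminated
Only n5 stuck-at-0 reproduces the observed 0.

n5 stuck-at-0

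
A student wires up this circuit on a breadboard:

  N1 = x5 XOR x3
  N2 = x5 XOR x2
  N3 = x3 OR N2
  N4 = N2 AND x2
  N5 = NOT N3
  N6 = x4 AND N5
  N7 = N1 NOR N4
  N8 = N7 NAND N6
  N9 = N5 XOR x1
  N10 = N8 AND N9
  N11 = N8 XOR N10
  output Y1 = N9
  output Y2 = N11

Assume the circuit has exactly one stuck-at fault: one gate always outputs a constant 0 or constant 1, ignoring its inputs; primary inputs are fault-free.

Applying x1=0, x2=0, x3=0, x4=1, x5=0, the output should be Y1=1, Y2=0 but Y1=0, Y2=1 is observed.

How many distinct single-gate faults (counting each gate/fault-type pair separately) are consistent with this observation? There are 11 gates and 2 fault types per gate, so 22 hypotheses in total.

3

Fault-free: N1=0, N2=0, N3=0, N4=0, N5=1, N6=1, N7=1, N8=0, N9=1, N10=0, N11=0 → Y1=1, Y2=0. Observed Y1=0, Y2=1.
  N1: none of the 2 fault types match ✗
  N2: stuck-at-1 ✓; others ✗
  N3: stuck-at-1 ✓; others ✗
  N4: none of the 2 fault types match ✗
  N5: stuck-at-0 ✓; others ✗
  N6: none of the 2 fault types match ✗
  N7: none of the 2 fault types match ✗
  N8: none of the 2 fault types match ✗
  N9: none of the 2 fault types match ✗
  N10: none of the 2 fault types match ✗
  N11: none of the 2 fault types match ✗
Consistent faults: {N2 stuck-at-1, N3 stuck-at-1, N5 stuck-at-0} — 3 in all.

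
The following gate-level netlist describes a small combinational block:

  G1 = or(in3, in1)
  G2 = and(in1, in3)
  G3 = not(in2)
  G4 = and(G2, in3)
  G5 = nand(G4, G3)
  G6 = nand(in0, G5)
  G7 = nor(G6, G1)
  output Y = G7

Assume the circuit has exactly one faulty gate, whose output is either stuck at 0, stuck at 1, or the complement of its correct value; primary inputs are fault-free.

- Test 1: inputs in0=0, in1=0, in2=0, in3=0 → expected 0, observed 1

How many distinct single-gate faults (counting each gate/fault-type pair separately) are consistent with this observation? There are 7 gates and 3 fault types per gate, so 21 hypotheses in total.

4

Fault-free: G1=0, G2=0, G3=1, G4=0, G5=1, G6=1, G7=0 → 0. Observed 1.
  G1: none of the 3 fault types match ✗
  G2: none of the 3 fault types match ✗
  G3: none of the 3 fault types match ✗
  G4: none of the 3 fault types match ✗
  G5: none of the 3 fault types match ✗
  G6: stuck-at-0, inverted output ✓; others ✗
  G7: stuck-at-1, inverted output ✓; others ✗
Consistent faults: {G6 stuck-at-0, G6 inverted output, G7 stuck-at-1, G7 inverted output} — 4 in all.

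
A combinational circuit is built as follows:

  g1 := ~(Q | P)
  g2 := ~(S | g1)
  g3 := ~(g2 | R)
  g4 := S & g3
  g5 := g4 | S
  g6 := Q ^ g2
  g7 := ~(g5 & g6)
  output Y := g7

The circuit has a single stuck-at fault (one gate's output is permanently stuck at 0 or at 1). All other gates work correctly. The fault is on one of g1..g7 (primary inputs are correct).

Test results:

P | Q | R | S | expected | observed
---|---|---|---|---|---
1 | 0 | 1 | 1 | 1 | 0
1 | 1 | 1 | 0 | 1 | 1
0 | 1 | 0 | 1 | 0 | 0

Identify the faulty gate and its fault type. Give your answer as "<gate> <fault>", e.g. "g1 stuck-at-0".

g6 stuck-at-1

Fault-free values for test 1 (P=1, Q=0, R=1, S=1): g1=0, g2=0, g3=0, g4=0, g5=1, g6=0, g7=1, giving Y=1. Observed 0.
Test 1: faults giving observed 0 are {g2 stuck-at-1, g6 stuck-at-1, g7 stuck-at-0}.
Test 2 (P=1, Q=1, R=1, S=0): fault-free g1=0, g2=1, g3=0, g4=0, g5=0, g6=0, g7=1 → 1; observed 1. Eliminates g7 stuck-at-0.
Test 3 (P=0, Q=1, R=0, S=1): fault-free g1=0, g2=0, g3=1, g4=1, g5=1, g6=1, g7=0 → 0; observed 0. Eliminates g2 stuck-at-1.
Only g6 stuck-at-1 is consistent with every test.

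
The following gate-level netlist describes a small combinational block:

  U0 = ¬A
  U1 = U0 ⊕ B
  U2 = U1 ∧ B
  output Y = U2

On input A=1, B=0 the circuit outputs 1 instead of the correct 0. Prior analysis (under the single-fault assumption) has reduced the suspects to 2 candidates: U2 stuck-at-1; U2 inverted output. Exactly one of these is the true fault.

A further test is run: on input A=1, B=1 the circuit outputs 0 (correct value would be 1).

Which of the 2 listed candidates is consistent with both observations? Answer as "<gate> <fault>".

Evaluate each candidate on input A=1, B=1:
  U2 stuck-at-1: U0=0, U1=1, U2=1 [stuck-at-1] → 1 — eliminated
  U2 inverted output: U0=0, U1=1, U2=0 [inverted output] → 0 — matches
Only U2 inverted output reproduces the observed 0.

U2 inverted output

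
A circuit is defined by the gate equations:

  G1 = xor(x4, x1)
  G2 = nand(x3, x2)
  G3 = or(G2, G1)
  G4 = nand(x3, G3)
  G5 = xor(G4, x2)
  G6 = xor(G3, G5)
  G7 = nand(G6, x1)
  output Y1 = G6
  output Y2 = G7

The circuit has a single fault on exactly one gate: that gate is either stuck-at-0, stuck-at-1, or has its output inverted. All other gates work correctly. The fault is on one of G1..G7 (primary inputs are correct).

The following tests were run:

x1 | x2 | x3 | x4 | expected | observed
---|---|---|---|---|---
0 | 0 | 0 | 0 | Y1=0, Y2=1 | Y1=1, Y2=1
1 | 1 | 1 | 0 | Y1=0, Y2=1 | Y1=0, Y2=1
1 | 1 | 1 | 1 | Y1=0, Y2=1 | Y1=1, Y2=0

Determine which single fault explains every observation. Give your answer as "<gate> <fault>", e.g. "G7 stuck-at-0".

G4 stuck-at-0

Fault-free values for test 1 (x1=0, x2=0, x3=0, x4=0): G1=0, G2=1, G3=1, G4=1, G5=1, G6=0, G7=1, giving Y1=0, Y2=1. Observed Y1=1, Y2=1.
Test 1: faults giving observed Y1=1, Y2=1 are {G2 stuck-at-0, G2 inverted output, G3 stuck-at-0, G3 inverted output, G4 stuck-at-0, G4 inverted output, G5 stuck-at-0, G5 inverted output, G6 stuck-at-1, G6 inverted output}.
Test 2 (x1=1, x2=1, x3=1, x4=0): fault-free G1=1, G2=0, G3=1, G4=0, G5=1, G6=0, G7=1 → Y1=0, Y2=1; observed Y1=0, Y2=1. Eliminates G4 inverted output, G5 stuck-at-0, G5 inverted output, G6 stuck-at-1, G6 inverted output.
Test 3 (x1=1, x2=1, x3=1, x4=1): fault-free G1=0, G2=0, G3=0, G4=1, G5=0, G6=0, G7=1 → Y1=0, Y2=1; observed Y1=1, Y2=0. Eliminates G2 stuck-at-0, G2 inverted output, G3 stuck-at-0, G3 inverted output.
Only G4 stuck-at-0 is consistent with every test.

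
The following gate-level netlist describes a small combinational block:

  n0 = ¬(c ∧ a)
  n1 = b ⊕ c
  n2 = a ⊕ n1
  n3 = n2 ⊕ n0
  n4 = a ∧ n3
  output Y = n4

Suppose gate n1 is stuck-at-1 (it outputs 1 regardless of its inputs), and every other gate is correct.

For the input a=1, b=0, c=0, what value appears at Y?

Propagate with n1 forced: n0=1, n1=1 [stuck-at-1], n2=0, n3=1, n4=1.
So Y = 1. (Without the fault it would be 0.)

1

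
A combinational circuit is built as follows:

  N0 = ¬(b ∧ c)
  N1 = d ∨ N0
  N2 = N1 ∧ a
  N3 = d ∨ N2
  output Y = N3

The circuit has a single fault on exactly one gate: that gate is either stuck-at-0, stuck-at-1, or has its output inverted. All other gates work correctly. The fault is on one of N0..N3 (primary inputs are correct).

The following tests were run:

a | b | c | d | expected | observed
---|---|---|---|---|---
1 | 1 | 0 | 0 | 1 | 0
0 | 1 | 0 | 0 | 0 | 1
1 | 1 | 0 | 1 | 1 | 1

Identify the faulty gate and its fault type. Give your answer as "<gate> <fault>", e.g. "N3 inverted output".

N2 inverted output

Fault-free values for test 1 (a=1, b=1, c=0, d=0): N0=1, N1=1, N2=1, N3=1, giving Y=1. Observed 0.
Test 1: faults giving observed 0 are {N0 stuck-at-0, N0 inverted output, N1 stuck-at-0, N1 inverted output, N2 stuck-at-0, N2 inverted output, N3 stuck-at-0, N3 inverted output}.
Test 2 (a=0, b=1, c=0, d=0): fault-free N0=1, N1=1, N2=0, N3=0 → 0; observed 1. Eliminates N0 stuck-at-0, N0 inverted output, N1 stuck-at-0, N1 inverted output, N2 stuck-at-0, N3 stuck-at-0.
Test 3 (a=1, b=1, c=0, d=1): fault-free N0=1, N1=1, N2=1, N3=1 → 1; observed 1. Eliminates N3 inverted output.
Only N2 inverted output is consistent with every test.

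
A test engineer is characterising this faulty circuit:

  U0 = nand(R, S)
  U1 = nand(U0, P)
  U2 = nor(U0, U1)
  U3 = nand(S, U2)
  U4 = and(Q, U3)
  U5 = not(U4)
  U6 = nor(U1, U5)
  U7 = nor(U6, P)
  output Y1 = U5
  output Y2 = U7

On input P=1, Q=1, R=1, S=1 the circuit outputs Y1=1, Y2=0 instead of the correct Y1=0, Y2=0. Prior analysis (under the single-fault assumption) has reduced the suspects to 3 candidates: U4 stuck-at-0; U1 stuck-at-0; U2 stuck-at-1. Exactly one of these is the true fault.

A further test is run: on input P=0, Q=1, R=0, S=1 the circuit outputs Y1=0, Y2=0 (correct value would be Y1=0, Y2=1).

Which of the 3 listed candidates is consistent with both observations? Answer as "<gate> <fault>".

Evaluate each candidate on input P=0, Q=1, R=0, S=1:
  U4 stuck-at-0: U0=1, U1=1, U2=0, U3=1, U4=0 [stuck-at-0], U5=1, U6=0, U7=1 → Y1=1, Y2=1 — eliminated
  U1 stuck-at-0: U0=1, U1=0 [stuck-at-0], U2=0, U3=1, U4=1, U5=0, U6=1, U7=0 → Y1=0, Y2=0 — matches
  U2 stuck-at-1: U0=1, U1=1, U2=1 [stuck-at-1], U3=0, U4=0, U5=1, U6=0, U7=1 → Y1=1, Y2=1 — eliminated
Only U1 stuck-at-0 reproduces the observed Y1=0, Y2=0.

U1 stuck-at-0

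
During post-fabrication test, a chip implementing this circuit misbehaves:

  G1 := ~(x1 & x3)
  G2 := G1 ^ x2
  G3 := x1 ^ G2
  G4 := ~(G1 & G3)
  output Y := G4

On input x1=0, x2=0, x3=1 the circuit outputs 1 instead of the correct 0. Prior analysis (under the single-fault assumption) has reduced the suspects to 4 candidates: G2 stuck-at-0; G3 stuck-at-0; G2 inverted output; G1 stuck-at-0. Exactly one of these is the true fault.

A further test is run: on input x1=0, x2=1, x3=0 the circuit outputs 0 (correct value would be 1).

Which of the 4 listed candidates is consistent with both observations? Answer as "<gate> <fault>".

Evaluate each candidate on input x1=0, x2=1, x3=0:
  G2 stuck-at-0: G1=1, G2=0 [stuck-at-0], G3=0, G4=1 → 1 — eliminated
  G3 stuck-at-0: G1=1, G2=0, G3=0 [stuck-at-0], G4=1 → 1 — eliminated
  G2 inverted output: G1=1, G2=1 [inverted output], G3=1, G4=0 → 0 — matches
  G1 stuck-at-0: G1=0 [stuck-at-0], G2=1, G3=1, G4=1 → 1 — eliminated
Only G2 inverted output reproduces the observed 0.

G2 inverted output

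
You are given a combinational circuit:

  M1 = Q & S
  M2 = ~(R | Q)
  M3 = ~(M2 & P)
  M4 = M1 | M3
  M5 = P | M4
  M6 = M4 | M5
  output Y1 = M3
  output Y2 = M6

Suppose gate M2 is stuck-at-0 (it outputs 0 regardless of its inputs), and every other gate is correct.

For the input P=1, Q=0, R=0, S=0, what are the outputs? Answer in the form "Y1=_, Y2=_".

Propagate with M2 forced: M1=0, M2=0 [stuck-at-0], M3=1, M4=1, M5=1, M6=1.
So the outputs are Y1=1, Y2=1. (Without the fault they would be Y1=0, Y2=1.)

Y1=1, Y2=1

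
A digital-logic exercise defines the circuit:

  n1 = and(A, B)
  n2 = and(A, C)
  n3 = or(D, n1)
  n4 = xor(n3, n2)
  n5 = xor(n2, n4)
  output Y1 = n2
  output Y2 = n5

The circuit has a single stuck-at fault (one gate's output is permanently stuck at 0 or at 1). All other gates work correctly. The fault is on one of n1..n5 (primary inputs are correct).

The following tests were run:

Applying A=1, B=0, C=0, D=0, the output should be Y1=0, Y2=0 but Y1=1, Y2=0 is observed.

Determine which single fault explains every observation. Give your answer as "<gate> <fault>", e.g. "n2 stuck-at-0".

Fault-free values for test 1 (A=1, B=0, C=0, D=0): n1=0, n2=0, n3=0, n4=0, n5=0, giving Y1=0, Y2=0. Observed Y1=1, Y2=0.
Test 1: faults giving observed Y1=1, Y2=0 are {n2 stuck-at-1}.
Only n2 stuck-at-1 is consistent with every test.

n2 stuck-at-1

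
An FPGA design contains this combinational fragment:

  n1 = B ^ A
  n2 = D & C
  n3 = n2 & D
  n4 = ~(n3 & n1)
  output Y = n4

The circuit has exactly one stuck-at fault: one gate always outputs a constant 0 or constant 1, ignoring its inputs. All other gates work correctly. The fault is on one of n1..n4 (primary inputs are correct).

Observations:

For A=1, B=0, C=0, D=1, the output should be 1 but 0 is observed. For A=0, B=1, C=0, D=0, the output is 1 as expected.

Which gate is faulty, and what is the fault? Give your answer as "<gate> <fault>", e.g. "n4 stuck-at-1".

Fault-free values for test 1 (A=1, B=0, C=0, D=1): n1=1, n2=0, n3=0, n4=1, giving Y=1. Observed 0.
Test 1: faults giving observed 0 are {n2 stuck-at-1, n3 stuck-at-1, n4 stuck-at-0}.
Test 2 (A=0, B=1, C=0, D=0): fault-free n1=1, n2=0, n3=0, n4=1 → 1; observed 1. Eliminates n3 stuck-at-1, n4 stuck-at-0.
Only n2 stuck-at-1 is consistent with every test.

n2 stuck-at-1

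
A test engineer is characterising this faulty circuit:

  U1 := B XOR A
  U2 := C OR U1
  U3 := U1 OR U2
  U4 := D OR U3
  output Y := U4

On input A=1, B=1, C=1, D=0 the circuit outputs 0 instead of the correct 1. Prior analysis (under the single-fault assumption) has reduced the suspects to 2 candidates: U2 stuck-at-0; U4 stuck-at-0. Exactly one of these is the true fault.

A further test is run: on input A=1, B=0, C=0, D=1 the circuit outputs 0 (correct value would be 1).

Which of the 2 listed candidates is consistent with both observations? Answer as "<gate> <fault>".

U4 stuck-at-0

Evaluate each candidate on input A=1, B=0, C=0, D=1:
  U2 stuck-at-0: U1=1, U2=0 [stuck-at-0], U3=1, U4=1 → 1 — eliminated
  U4 stuck-at-0: U1=1, U2=1, U3=1, U4=0 [stuck-at-0] → 0 — matches
Only U4 stuck-at-0 reproduces the observed 0.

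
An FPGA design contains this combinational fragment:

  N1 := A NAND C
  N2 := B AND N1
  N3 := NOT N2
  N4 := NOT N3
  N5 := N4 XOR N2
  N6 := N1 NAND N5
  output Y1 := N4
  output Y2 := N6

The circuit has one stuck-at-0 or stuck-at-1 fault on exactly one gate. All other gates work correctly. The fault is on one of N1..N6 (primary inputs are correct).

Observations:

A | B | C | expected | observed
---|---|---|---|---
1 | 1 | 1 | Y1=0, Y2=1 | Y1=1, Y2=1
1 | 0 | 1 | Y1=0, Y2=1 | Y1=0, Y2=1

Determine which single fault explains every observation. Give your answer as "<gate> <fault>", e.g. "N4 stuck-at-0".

N1 stuck-at-1

Fault-free values for test 1 (A=1, B=1, C=1): N1=0, N2=0, N3=1, N4=0, N5=0, N6=1, giving Y1=0, Y2=1. Observed Y1=1, Y2=1.
Test 1: faults giving observed Y1=1, Y2=1 are {N1 stuck-at-1, N2 stuck-at-1, N3 stuck-at-0, N4 stuck-at-1}.
Test 2 (A=1, B=0, C=1): fault-free N1=0, N2=0, N3=1, N4=0, N5=0, N6=1 → Y1=0, Y2=1; observed Y1=0, Y2=1. Eliminates N2 stuck-at-1, N3 stuck-at-0, N4 stuck-at-1.
Only N1 stuck-at-1 is consistent with every test.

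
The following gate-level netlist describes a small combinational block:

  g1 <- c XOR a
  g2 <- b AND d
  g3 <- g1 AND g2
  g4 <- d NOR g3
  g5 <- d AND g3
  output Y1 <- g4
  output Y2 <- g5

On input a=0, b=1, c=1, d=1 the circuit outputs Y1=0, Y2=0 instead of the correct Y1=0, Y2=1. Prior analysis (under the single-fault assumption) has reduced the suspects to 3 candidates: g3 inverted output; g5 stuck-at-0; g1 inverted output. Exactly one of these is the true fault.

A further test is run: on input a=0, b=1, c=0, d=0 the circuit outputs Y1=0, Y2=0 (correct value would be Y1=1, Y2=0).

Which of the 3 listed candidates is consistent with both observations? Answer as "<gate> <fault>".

Evaluate each candidate on input a=0, b=1, c=0, d=0:
  g3 inverted output: g1=0, g2=0, g3=1 [inverted output], g4=0, g5=0 → Y1=0, Y2=0 — matches
  g5 stuck-at-0: g1=0, g2=0, g3=0, g4=1, g5=0 [stuck-at-0] → Y1=1, Y2=0 — eliminated
  g1 inverted output: g1=1 [inverted output], g2=0, g3=0, g4=1, g5=0 → Y1=1, Y2=0 — eliminated
Only g3 inverted output reproduces the observed Y1=0, Y2=0.

g3 inverted output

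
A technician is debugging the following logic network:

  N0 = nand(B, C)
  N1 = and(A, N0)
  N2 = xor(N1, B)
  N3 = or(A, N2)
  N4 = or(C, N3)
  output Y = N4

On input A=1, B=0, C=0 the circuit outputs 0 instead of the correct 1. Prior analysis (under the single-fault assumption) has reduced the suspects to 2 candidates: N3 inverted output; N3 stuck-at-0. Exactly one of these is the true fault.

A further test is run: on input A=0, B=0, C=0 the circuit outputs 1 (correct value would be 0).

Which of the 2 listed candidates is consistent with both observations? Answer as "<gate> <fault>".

Evaluate each candidate on input A=0, B=0, C=0:
  N3 inverted output: N0=1, N1=0, N2=0, N3=1 [inverted output], N4=1 → 1 — matches
  N3 stuck-at-0: N0=1, N1=0, N2=0, N3=0 [stuck-at-0], N4=0 → 0 — eliminated
Only N3 inverted output reproduces the observed 1.

N3 inverted output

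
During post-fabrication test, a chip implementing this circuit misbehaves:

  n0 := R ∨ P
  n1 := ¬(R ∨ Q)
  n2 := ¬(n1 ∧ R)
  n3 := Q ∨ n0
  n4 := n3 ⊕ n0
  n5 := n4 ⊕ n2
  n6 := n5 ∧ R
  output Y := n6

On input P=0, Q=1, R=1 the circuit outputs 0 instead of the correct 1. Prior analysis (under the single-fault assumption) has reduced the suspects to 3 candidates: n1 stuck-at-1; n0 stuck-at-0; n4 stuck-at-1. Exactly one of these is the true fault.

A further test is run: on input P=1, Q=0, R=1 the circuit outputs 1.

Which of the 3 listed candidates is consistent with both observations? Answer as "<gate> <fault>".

Evaluate each candidate on input P=1, Q=0, R=1:
  n1 stuck-at-1: n0=1, n1=1 [stuck-at-1], n2=0, n3=1, n4=0, n5=0, n6=0 → 0 — eliminated
  n0 stuck-at-0: n0=0 [stuck-at-0], n1=0, n2=1, n3=0, n4=0, n5=1, n6=1 → 1 — matches
  n4 stuck-at-1: n0=1, n1=0, n2=1, n3=1, n4=1 [stuck-at-1], n5=0, n6=0 → 0 — eliminated
Only n0 stuck-at-0 reproduces the observed 1.

n0 stuck-at-0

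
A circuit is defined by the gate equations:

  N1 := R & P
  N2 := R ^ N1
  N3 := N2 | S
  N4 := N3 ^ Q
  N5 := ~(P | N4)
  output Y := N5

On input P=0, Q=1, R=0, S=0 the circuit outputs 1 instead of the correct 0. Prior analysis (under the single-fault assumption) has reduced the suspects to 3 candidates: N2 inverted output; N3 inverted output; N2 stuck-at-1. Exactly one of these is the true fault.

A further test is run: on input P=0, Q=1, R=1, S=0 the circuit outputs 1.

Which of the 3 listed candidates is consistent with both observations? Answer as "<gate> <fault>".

Evaluate each candidate on input P=0, Q=1, R=1, S=0:
  N2 inverted output: N1=0, N2=0 [inverted output], N3=0, N4=1, N5=0 → 0 — eliminated
  N3 inverted output: N1=0, N2=1, N3=0 [inverted output], N4=1, N5=0 → 0 — eliminated
  N2 stuck-at-1: N1=0, N2=1 [stuck-at-1], N3=1, N4=0, N5=1 → 1 — matches
Only N2 stuck-at-1 reproduces the observed 1.

N2 stuck-at-1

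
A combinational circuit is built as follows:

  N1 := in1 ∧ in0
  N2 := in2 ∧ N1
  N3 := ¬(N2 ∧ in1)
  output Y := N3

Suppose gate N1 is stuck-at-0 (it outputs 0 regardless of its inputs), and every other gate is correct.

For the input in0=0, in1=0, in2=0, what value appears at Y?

1

Propagate with N1 forced: N1=0 [stuck-at-0], N2=0, N3=1.
So Y = 1. (Same as the fault-free value — the fault is masked on this input.)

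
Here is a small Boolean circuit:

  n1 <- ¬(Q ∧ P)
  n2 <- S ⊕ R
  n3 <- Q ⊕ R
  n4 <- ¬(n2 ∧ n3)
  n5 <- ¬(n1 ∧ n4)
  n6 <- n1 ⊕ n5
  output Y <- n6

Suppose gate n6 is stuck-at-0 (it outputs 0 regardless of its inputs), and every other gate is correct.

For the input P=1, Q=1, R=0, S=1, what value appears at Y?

Propagate with n6 forced: n1=0, n2=1, n3=1, n4=0, n5=1, n6=0 [stuck-at-0].
So Y = 0. (Without the fault it would be 1.)

0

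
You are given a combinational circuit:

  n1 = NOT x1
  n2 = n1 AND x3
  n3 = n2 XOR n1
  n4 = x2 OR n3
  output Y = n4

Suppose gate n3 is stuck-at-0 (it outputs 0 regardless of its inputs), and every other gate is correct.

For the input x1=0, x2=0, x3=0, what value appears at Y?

Propagate with n3 forced: n1=1, n2=0, n3=0 [stuck-at-0], n4=0.
So Y = 0. (Without the fault it would be 1.)

0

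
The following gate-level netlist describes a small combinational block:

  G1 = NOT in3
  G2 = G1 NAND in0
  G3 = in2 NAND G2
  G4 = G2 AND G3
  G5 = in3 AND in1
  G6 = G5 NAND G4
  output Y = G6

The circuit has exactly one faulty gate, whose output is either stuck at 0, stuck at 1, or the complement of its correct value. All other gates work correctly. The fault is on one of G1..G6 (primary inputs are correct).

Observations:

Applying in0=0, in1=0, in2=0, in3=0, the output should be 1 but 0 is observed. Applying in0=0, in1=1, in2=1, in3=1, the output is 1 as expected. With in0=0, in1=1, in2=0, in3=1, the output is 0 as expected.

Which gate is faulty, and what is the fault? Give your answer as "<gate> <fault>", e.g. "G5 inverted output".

Fault-free values for test 1 (in0=0, in1=0, in2=0, in3=0): G1=1, G2=1, G3=1, G4=1, G5=0, G6=1, giving Y=1. Observed 0.
Test 1: faults giving observed 0 are {G5 stuck-at-1, G5 inverted output, G6 stuck-at-0, G6 inverted output}.
Test 2 (in0=0, in1=1, in2=1, in3=1): fault-free G1=0, G2=1, G3=0, G4=0, G5=1, G6=1 → 1; observed 1. Eliminates G6 stuck-at-0, G6 inverted output.
Test 3 (in0=0, in1=1, in2=0, in3=1): fault-free G1=0, G2=1, G3=1, G4=1, G5=1, G6=0 → 0; observed 0. Eliminates G5 inverted output.
Only G5 stuck-at-1 is consistent with every test.

G5 stuck-at-1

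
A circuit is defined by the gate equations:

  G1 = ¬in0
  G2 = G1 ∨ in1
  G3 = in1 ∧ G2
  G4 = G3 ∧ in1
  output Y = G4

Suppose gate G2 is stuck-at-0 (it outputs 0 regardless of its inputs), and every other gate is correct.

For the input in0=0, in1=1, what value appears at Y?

Propagate with G2 forced: G1=1, G2=0 [stuck-at-0], G3=0, G4=0.
So Y = 0. (Without the fault it would be 1.)

0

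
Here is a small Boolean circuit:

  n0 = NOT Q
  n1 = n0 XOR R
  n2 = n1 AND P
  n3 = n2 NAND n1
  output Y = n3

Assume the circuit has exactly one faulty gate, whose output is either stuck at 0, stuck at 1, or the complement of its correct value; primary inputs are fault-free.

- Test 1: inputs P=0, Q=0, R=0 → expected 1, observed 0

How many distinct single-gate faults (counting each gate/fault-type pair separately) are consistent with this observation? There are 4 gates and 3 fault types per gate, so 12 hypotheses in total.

Fault-free: n0=1, n1=1, n2=0, n3=1 → 1. Observed 0.
  n0 stuck-at-0: output 1 ✗
  n0 stuck-at-1: output 1 ✗
  n0 inverted output: output 1 ✗
  n1 stuck-at-0: output 1 ✗
  n1 stuck-at-1: output 1 ✗
  n1 inverted output: output 1 ✗
  n2 stuck-at-0: output 1 ✗
  n2 stuck-at-1: output 0 ✓
  n2 inverted output: output 0 ✓
  n3 stuck-at-0: output 0 ✓
  n3 stuck-at-1: output 1 ✗
  n3 inverted output: output 0 ✓
Consistent faults: {n2 stuck-at-1, n2 inverted output, n3 stuck-at-0, n3 inverted output} — 4 in all.

4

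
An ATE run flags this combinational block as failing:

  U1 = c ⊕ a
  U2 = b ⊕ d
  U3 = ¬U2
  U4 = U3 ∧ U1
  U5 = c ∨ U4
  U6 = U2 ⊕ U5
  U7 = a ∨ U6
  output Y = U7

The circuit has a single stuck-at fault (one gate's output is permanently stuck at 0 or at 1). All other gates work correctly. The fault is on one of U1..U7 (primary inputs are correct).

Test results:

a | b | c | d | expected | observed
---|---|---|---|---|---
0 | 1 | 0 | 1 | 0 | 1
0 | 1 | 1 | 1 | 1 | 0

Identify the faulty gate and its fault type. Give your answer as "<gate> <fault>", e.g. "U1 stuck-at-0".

Fault-free values for test 1 (a=0, b=1, c=0, d=1): U1=0, U2=0, U3=1, U4=0, U5=0, U6=0, U7=0, giving Y=0. Observed 1.
Test 1: faults giving observed 1 are {U1 stuck-at-1, U2 stuck-at-1, U4 stuck-at-1, U5 stuck-at-1, U6 stuck-at-1, U7 stuck-at-1}.
Test 2 (a=0, b=1, c=1, d=1): fault-free U1=1, U2=0, U3=1, U4=1, U5=1, U6=1, U7=1 → 1; observed 0. Eliminates U1 stuck-at-1, U4 stuck-at-1, U5 stuck-at-1, U6 stuck-at-1, U7 stuck-at-1.
Only U2 stuck-at-1 is consistent with every test.

U2 stuck-at-1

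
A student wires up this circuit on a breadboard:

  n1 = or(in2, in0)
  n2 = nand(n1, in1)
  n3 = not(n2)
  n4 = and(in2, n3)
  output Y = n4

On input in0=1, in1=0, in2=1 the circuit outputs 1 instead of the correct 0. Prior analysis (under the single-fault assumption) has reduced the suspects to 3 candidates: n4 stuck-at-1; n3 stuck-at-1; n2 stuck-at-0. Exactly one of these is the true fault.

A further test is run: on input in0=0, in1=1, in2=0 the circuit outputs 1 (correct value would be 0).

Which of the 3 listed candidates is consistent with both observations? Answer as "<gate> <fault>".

Evaluate each candidate on input in0=0, in1=1, in2=0:
  n4 stuck-at-1: n1=0, n2=1, n3=0, n4=1 [stuck-at-1] → 1 — matches
  n3 stuck-at-1: n1=0, n2=1, n3=1 [stuck-at-1], n4=0 → 0 — eliminated
  n2 stuck-at-0: n1=0, n2=0 [stuck-at-0], n3=1, n4=0 → 0 — eliminated
Only n4 stuck-at-1 reproduces the observed 1.

n4 stuck-at-1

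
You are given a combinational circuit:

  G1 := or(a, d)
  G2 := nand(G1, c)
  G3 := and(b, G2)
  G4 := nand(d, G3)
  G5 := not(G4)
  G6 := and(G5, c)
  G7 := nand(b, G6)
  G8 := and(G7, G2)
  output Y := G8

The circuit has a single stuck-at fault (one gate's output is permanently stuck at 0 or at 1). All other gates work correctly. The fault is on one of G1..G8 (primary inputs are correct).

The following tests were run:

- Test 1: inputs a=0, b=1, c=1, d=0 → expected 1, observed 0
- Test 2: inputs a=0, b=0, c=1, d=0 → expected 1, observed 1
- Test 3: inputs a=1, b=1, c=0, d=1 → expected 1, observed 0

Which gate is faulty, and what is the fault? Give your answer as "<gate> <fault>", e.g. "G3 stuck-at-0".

G6 stuck-at-1

Fault-free values for test 1 (a=0, b=1, c=1, d=0): G1=0, G2=1, G3=1, G4=1, G5=0, G6=0, G7=1, G8=1, giving Y=1. Observed 0.
Test 1: faults giving observed 0 are {G1 stuck-at-1, G2 stuck-at-0, G4 stuck-at-0, G5 stuck-at-1, G6 stuck-at-1, G7 stuck-at-0, G8 stuck-at-0}.
Test 2 (a=0, b=0, c=1, d=0): fault-free G1=0, G2=1, G3=0, G4=1, G5=0, G6=0, G7=1, G8=1 → 1; observed 1. Eliminates G1 stuck-at-1, G2 stuck-at-0, G7 stuck-at-0, G8 stuck-at-0.
Test 3 (a=1, b=1, c=0, d=1): fault-free G1=1, G2=1, G3=1, G4=0, G5=1, G6=0, G7=1, G8=1 → 1; observed 0. Eliminates G4 stuck-at-0, G5 stuck-at-1.
Only G6 stuck-at-1 is consistent with every test.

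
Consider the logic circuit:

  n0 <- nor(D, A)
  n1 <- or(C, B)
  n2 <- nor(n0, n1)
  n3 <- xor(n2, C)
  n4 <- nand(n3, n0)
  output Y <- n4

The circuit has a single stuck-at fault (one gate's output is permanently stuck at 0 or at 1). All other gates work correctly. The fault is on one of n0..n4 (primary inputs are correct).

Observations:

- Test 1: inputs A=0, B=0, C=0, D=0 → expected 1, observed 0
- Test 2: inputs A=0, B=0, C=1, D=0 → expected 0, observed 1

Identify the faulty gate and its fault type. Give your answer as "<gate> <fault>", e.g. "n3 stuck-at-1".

Fault-free values for test 1 (A=0, B=0, C=0, D=0): n0=1, n1=0, n2=0, n3=0, n4=1, giving Y=1. Observed 0.
Test 1: faults giving observed 0 are {n2 stuck-at-1, n3 stuck-at-1, n4 stuck-at-0}.
Test 2 (A=0, B=0, C=1, D=0): fault-free n0=1, n1=1, n2=0, n3=1, n4=0 → 0; observed 1. Eliminates n3 stuck-at-1, n4 stuck-at-0.
Only n2 stuck-at-1 is consistent with every test.

n2 stuck-at-1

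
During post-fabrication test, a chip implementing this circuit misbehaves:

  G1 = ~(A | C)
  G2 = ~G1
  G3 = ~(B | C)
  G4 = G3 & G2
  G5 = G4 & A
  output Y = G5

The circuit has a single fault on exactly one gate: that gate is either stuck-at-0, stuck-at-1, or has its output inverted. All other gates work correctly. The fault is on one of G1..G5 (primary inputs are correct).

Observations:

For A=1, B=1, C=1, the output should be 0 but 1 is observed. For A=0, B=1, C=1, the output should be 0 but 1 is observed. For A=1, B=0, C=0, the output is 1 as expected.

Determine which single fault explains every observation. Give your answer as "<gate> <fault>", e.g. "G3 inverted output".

Fault-free values for test 1 (A=1, B=1, C=1): G1=0, G2=1, G3=0, G4=0, G5=0, giving Y=0. Observed 1.
Test 1: faults giving observed 1 are {G3 stuck-at-1, G3 inverted output, G4 stuck-at-1, G4 inverted output, G5 stuck-at-1, G5 inverted output}.
Test 2 (A=0, B=1, C=1): fault-free G1=0, G2=1, G3=0, G4=0, G5=0 → 0; observed 1. Eliminates G3 stuck-at-1, G3 inverted output, G4 stuck-at-1, G4 inverted output.
Test 3 (A=1, B=0, C=0): fault-free G1=0, G2=1, G3=1, G4=1, G5=1 → 1; observed 1. Eliminates G5 inverted output.
Only G5 stuck-at-1 is consistent with every test.

G5 stuck-at-1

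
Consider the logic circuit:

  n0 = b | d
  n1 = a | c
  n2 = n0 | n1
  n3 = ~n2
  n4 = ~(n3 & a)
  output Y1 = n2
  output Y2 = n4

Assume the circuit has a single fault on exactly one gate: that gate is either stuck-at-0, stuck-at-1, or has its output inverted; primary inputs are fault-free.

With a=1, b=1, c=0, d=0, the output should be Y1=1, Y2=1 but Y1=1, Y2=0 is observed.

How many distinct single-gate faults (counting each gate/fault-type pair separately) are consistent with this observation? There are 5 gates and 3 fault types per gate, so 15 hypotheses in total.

4

Fault-free: n0=1, n1=1, n2=1, n3=0, n4=1 → Y1=1, Y2=1. Observed Y1=1, Y2=0.
  n0: none of the 3 fault types match ✗
  n1: none of the 3 fault types match ✗
  n2: none of the 3 fault types match ✗
  n3: stuck-at-1, inverted output ✓; others ✗
  n4: stuck-at-0, inverted output ✓; others ✗
Consistent faults: {n3 stuck-at-1, n3 inverted output, n4 stuck-at-0, n4 inverted output} — 4 in all.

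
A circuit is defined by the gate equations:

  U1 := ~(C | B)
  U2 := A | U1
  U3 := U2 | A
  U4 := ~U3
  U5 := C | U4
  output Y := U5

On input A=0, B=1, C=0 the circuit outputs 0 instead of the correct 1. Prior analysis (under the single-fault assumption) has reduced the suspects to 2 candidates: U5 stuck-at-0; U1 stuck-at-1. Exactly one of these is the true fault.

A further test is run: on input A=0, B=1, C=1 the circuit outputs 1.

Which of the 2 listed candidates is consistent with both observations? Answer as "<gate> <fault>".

Evaluate each candidate on input A=0, B=1, C=1:
  U5 stuck-at-0: U1=0, U2=0, U3=0, U4=1, U5=0 [stuck-at-0] → 0 — eliminated
  U1 stuck-at-1: U1=1 [stuck-at-1], U2=1, U3=1, U4=0, U5=1 → 1 — matches
Only U1 stuck-at-1 reproduces the observed 1.

U1 stuck-at-1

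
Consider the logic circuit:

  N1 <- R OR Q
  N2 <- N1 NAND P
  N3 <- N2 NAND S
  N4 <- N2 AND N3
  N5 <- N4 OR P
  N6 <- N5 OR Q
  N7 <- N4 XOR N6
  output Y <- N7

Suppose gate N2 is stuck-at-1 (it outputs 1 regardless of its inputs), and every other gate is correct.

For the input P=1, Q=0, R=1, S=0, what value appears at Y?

0

Propagate with N2 forced: N1=1, N2=1 [stuck-at-1], N3=1, N4=1, N5=1, N6=1, N7=0.
So Y = 0. (Without the fault it would be 1.)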